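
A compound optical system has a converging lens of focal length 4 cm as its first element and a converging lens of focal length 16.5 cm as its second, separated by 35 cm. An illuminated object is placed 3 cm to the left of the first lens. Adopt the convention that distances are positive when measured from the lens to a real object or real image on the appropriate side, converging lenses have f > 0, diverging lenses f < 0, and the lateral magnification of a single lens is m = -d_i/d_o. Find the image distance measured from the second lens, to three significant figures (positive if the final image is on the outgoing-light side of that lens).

Applying the thin-lens equation to the first lens, 1/4 = 1/3 + 1/d_i1, which gives d_i1 = -12.000 cm.
With d_i1 < 0 the first image is virtual and lies on the object side; the object distance for lens 2 is d_o2 = 35 - (-12.000) = 47.000 cm.
Applying the thin-lens equation again with f_2 = 16.5 cm and d_o2 = 47.000 cm gives d_i2 = 25.426 cm.

25.4 cm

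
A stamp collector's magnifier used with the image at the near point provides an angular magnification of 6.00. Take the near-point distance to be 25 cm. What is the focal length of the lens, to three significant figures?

5.00 cm

For the image at the near point, M = 1 + D/f.
f = D/(M - 1) = 25/(6.0 - 1) = 5.000 cm.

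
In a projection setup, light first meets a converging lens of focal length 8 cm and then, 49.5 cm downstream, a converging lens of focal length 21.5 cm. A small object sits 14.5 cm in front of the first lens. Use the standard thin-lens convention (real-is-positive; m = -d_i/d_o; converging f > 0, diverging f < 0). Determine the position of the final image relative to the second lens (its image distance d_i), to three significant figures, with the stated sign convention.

67.0 cm

Applying the thin-lens equation to the first lens, 1/8 = 1/14.5 + 1/d_i1, which gives d_i1 = 17.846 cm.
That image sits 31.654 cm in front of the second lens, so d_o2 = 31.654 cm.
Applying the thin-lens equation again with f_2 = 21.5 cm and d_o2 = 31.654 cm gives d_i2 = 67.025 cm.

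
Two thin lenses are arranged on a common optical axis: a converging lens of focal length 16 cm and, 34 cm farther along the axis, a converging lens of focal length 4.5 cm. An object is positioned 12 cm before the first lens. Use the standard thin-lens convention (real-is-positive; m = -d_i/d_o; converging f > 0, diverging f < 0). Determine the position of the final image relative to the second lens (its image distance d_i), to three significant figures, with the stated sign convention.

First lens: d_i1 = 1/(1/16 - 1/12) = -48.000 cm.
The intermediate image is virtual, 48.000 cm to the left of lens 1, so d_o2 = L - d_i1 = 34 - (-48.000) = 82.000 cm.
Second lens: d_i2 = 1/(1/4.5 - 1/(82.000)) = 4.761 cm.

4.76 cm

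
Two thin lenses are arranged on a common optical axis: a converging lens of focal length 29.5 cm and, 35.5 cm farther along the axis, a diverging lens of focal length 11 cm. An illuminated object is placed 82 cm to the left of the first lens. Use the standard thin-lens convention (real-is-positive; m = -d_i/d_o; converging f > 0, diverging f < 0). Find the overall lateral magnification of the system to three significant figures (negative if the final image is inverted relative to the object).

Applying the thin-lens equation to the first lens, 1/29.5 = 1/82 + 1/d_i1, which gives d_i1 = 46.076 cm.
Its lateral magnification is m_1 = -d_i1/d_o1 = -(46.076)/82 = -0.5619.
Since 46.076 cm > 35.5 cm, the first image lies past the second lens and serves as a virtual object: d_o2 = L - d_i1 = -10.576 cm.
Applying the thin-lens equation again with f_2 = -11 cm and d_o2 = -10.576 cm gives d_i2 = 274.506 cm.
m_2 = -(274.506)/(-10.576) = 25.9551.
The system's lateral magnification is m_1 m_2 = (-0.5619)(25.9551) = -14.5843.

-14.6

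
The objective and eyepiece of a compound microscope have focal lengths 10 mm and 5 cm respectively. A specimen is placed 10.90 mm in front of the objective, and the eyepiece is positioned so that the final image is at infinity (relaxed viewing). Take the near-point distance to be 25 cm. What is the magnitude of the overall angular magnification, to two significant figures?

56

Convert to cm: f_obj = 10 mm = 1 cm; d_o = 10.90 mm = 1.09 cm.
Objective: 1/d_i = 1/f_obj - 1/d_o = 1/1 - 1/1.09 = 0.08257 cm^-1, so d_i = 12.111 cm.
m_obj = -d_i/d_o = -12.111/1.09 = -11.111.
Eyepiece angular magnification (image at infinity): M_eye = D/f_e = 25/5 = 5.000.
Overall M = m_obj x M_eye = (-11.111)(5.000) = -55.56.
|M| = 55.56.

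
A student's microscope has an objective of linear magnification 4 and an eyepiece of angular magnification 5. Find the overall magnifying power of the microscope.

The overall magnification of a compound microscope is the product of the objective and eyepiece magnifications:
M = M_obj x M_eye = 4 x 5 = 20.

20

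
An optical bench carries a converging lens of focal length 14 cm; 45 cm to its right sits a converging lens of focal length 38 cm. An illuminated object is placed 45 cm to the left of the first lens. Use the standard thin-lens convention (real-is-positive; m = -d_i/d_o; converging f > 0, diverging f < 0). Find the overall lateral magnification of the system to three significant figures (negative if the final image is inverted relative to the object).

Applying the thin-lens equation to the first lens, 1/14 = 1/45 + 1/d_i1, which gives d_i1 = 20.323 cm.
Its lateral magnification is m_1 = -d_i1/d_o1 = -(20.323)/45 = -0.4516.
That image sits 24.677 cm in front of the second lens, so d_o2 = 24.677 cm.
Applying the thin-lens equation again with f_2 = 38 cm and d_o2 = 24.677 cm gives d_i2 = -70.387 cm.
m_2 = -(-70.387)/(24.677) = 2.8523.
The system's lateral magnification is m_1 m_2 = (-0.4516)(2.8523) = -1.2881.

-1.29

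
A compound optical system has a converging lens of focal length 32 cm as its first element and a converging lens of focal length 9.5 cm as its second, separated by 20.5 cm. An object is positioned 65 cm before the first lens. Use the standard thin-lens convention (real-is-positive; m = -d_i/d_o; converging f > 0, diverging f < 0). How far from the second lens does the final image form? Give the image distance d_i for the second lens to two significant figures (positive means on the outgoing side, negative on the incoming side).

7.8 cm

Applying the thin-lens equation to the first lens, 1/32 = 1/65 + 1/d_i1, which gives d_i1 = 63.030 cm.
Since 63.030 cm > 20.5 cm, the first image lies past the second lens and serves as a virtual object: d_o2 = L - d_i1 = -42.530 cm.
Applying the thin-lens equation again with f_2 = 9.5 cm and d_o2 = -42.530 cm gives d_i2 = 7.765 cm.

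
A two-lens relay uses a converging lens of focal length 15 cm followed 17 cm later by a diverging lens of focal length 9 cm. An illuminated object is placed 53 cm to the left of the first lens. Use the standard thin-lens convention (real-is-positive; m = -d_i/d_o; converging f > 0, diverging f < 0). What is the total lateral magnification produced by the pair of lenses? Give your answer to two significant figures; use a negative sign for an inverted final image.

First lens: d_i1 = 1/(1/15 - 1/53) = 20.921 cm.
m_1 = -(20.921)/53 = -0.3947.
Since 20.921 cm > 17 cm, the first image lies past the second lens and serves as a virtual object: d_o2 = L - d_i1 = -3.921 cm.
Second lens: d_i2 = 1/(1/(-9) - 1/(-3.921)) = 6.948 cm.
m_2 = -(6.948)/(-3.921) = 1.7720.
Overall magnification: m = m_1 m_2 = -0.6995.

-0.70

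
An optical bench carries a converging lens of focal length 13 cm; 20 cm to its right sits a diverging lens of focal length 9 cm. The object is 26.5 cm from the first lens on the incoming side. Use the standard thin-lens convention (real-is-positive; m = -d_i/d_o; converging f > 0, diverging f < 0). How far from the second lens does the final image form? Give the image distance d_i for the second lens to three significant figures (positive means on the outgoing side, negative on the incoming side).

14.3 cm

Applying the thin-lens equation to the first lens, 1/13 = 1/26.5 + 1/d_i1, which gives d_i1 = 25.519 cm.
Since 25.519 cm > 20 cm, the first image lies past the second lens and serves as a virtual object: d_o2 = L - d_i1 = -5.519 cm.
Applying the thin-lens equation again with f_2 = -9 cm and d_o2 = -5.519 cm gives d_i2 = 14.266 cm.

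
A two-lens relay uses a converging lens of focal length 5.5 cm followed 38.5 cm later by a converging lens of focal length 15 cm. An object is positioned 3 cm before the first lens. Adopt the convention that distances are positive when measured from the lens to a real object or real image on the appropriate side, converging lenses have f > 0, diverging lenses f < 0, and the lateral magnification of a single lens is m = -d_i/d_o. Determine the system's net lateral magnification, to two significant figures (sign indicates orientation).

Lens 1: 1/d_i1 = 1/f_1 - 1/d_o1 = 1/5.5 - 1/3 = -0.15152 cm^-1, so d_i1 = -6.600 cm.
m_1 = -(-6.600)/3 = 2.2000.
With d_i1 < 0 the first image is virtual and lies on the object side; the object distance for lens 2 is d_o2 = 38.5 - (-6.600) = 45.100 cm.
Lens 2: 1/d_i2 = 1/f_2 - 1/d_o2 = 1/15 - 1/(45.100) = 0.04449 cm^-1, so d_i2 = 22.475 cm.
m_2 = -(22.475)/(45.100) = -0.4983.
Overall magnification: m = m_1 m_2 = -1.0963.

-1.1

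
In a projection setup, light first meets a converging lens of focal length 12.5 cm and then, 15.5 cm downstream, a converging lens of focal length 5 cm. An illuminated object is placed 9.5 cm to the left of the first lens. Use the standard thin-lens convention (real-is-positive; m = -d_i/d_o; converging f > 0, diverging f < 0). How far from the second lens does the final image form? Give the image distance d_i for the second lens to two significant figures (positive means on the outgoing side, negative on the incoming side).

First lens: d_i1 = 1/(1/12.5 - 1/9.5) = -39.583 cm.
With d_i1 < 0 the first image is virtual and lies on the object side; the object distance for lens 2 is d_o2 = 15.5 - (-39.583) = 55.083 cm.
Second lens: d_i2 = 1/(1/5 - 1/(55.083)) = 5.499 cm.

5.5 cm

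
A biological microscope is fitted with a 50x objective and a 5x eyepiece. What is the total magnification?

The overall magnification of a compound microscope is the product of the objective and eyepiece magnifications:
M = M_obj x M_eye = 50 x 5 = 250.

250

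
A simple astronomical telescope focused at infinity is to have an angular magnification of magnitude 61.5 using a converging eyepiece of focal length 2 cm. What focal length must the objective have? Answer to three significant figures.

|M| = f_obj/|f_eye|, so f_obj = |M| x |f_eye| = 61.5 x 2 = 123.000 cm.

123 cm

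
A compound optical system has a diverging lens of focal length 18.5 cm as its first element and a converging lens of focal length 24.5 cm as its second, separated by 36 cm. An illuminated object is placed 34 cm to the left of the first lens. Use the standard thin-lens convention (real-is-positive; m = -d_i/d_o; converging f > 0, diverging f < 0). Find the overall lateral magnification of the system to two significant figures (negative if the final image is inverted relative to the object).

Lens 1: 1/d_i1 = 1/f_1 - 1/d_o1 = 1/(-18.5) - 1/34 = -0.08347 cm^-1, so d_i1 = -11.981 cm.
m_1 = -(-11.981)/34 = 0.3524.
The intermediate image is virtual, 11.981 cm to the left of lens 1, so d_o2 = L - d_i1 = 36 - (-11.981) = 47.981 cm.
Lens 2: 1/d_i2 = 1/f_2 - 1/d_o2 = 1/24.5 - 1/(47.981) = 0.01997 cm^-1, so d_i2 = 50.063 cm.
m_2 = -(50.063)/(47.981) = -1.0434.
The system's lateral magnification is m_1 m_2 = (0.3524)(-1.0434) = -0.3677.

-0.37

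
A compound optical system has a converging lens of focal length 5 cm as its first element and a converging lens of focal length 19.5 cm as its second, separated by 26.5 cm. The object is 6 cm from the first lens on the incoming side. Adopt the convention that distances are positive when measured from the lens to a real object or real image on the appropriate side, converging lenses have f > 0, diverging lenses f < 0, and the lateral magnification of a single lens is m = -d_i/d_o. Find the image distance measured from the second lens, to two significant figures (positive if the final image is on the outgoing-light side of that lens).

Applying the thin-lens equation to the first lens, 1/5 = 1/6 + 1/d_i1, which gives d_i1 = 30.000 cm.
This image would form 30.000 cm past lens 1, i.e. 3.500 cm beyond lens 2, so it is a virtual object for lens 2: d_o2 = 26.5 - 30.000 = -3.500 cm.
Applying the thin-lens equation again with f_2 = 19.5 cm and d_o2 = -3.500 cm gives d_i2 = 2.967 cm.

3.0 cm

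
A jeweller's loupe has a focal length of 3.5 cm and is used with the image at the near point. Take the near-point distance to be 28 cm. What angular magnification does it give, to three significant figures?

M = 1 + D/f = 1 + 28/3.5 = 9.000.

9.00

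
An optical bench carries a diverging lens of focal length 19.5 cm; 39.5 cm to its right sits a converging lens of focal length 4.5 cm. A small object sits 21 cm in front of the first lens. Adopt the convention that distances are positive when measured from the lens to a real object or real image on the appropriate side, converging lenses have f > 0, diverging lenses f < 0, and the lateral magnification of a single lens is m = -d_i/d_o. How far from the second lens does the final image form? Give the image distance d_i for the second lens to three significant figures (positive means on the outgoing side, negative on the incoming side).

Applying the thin-lens equation to the first lens, 1/(-19.5) = 1/21 + 1/d_i1, which gives d_i1 = -10.111 cm.
With d_i1 < 0 the first image is virtual and lies on the object side; the object distance for lens 2 is d_o2 = 39.5 - (-10.111) = 49.611 cm.
Applying the thin-lens equation again with f_2 = 4.5 cm and d_o2 = 49.611 cm gives d_i2 = 4.949 cm.

4.95 cm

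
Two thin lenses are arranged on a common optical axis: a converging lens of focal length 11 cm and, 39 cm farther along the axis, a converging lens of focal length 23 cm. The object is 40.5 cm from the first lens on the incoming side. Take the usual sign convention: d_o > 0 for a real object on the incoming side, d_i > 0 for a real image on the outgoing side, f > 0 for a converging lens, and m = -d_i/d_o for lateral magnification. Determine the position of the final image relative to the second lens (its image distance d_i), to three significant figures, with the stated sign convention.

612 cm

Lens 1: 1/d_i1 = 1/f_1 - 1/d_o1 = 1/11 - 1/40.5 = 0.06622 cm^-1, so d_i1 = 15.102 cm.
That image sits 23.898 cm in front of the second lens, so d_o2 = 23.898 cm.
Lens 2: 1/d_i2 = 1/f_2 - 1/d_o2 = 1/23 - 1/(23.898) = 0.00163 cm^-1, so d_i2 = 611.887 cm.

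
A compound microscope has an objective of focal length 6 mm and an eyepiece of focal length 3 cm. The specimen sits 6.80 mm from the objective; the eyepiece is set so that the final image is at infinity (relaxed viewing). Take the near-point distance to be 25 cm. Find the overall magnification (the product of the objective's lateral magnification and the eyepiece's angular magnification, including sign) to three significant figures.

-62.5

Convert to cm: f_obj = 6 mm = 0.6 cm; d_o = 6.80 mm = 0.68 cm.
Objective: 1/d_i = 1/f_obj - 1/d_o = 1/0.6 - 1/0.68 = 0.19608 cm^-1, so d_i = 5.100 cm.
m_obj = -d_i/d_o = -5.100/0.68 = -7.500.
Eyepiece angular magnification (image at infinity): M_eye = D/f_e = 25/3 = 8.333.
Overall M = m_obj x M_eye = (-7.500)(8.333) = -62.50.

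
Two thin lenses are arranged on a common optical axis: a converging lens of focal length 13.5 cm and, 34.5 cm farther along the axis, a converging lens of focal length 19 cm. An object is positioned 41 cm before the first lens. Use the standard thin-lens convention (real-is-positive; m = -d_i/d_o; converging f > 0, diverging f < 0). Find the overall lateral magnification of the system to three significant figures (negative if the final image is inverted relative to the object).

Applying the thin-lens equation to the first lens, 1/13.5 = 1/41 + 1/d_i1, which gives d_i1 = 20.127 cm.
Its lateral magnification is m_1 = -d_i1/d_o1 = -(20.127)/41 = -0.4909.
Object distance for lens 2: d_o2 = 34.5 - 20.127 = 14.373 cm.
Applying the thin-lens equation again with f_2 = 19 cm and d_o2 = 14.373 cm gives d_i2 = -59.016 cm.
m_2 = -(-59.016)/(14.373) = 4.1061.
Total m = m_1 x m_2 = (-0.4909)(4.1061) = -2.0157.

-2.02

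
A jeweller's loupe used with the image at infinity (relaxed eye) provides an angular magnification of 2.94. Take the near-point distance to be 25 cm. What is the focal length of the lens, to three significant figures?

For the image at infinity, M = D/f.
f = D/M = 25/2.94 = 8.503 cm.

8.50 cm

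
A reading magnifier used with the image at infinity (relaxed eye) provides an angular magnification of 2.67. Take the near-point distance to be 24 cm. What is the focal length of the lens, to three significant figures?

For the image at infinity, M = D/f.
f = D/M = 24/2.67 = 8.989 cm.

8.99 cm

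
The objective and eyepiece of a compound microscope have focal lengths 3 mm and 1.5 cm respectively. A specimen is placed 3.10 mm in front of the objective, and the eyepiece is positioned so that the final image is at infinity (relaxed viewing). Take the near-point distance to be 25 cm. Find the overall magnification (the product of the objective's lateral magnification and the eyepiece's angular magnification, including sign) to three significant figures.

-500

Convert to cm: f_obj = 3 mm = 0.3 cm; d_o = 3.10 mm = 0.31 cm.
Objective: 1/d_i = 1/f_obj - 1/d_o = 1/0.3 - 1/0.31 = 0.10753 cm^-1, so d_i = 9.300 cm.
m_obj = -d_i/d_o = -9.300/0.31 = -30.000.
Eyepiece angular magnification (image at infinity): M_eye = D/f_e = 25/1.5 = 16.667.
Overall M = m_obj x M_eye = (-30.000)(16.667) = -500.00.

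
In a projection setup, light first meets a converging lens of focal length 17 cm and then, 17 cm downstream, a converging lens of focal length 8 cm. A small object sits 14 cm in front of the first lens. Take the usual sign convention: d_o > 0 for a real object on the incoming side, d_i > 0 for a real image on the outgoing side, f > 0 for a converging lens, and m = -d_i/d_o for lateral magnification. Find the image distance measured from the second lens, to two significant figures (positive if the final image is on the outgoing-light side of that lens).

Applying the thin-lens equation to the first lens, 1/17 = 1/14 + 1/d_i1, which gives d_i1 = -79.333 cm.
The intermediate image is virtual, 79.333 cm to the left of lens 1, so d_o2 = L - d_i1 = 17 - (-79.333) = 96.333 cm.
Applying the thin-lens equation again with f_2 = 8 cm and d_o2 = 96.333 cm gives d_i2 = 8.725 cm.

8.7 cm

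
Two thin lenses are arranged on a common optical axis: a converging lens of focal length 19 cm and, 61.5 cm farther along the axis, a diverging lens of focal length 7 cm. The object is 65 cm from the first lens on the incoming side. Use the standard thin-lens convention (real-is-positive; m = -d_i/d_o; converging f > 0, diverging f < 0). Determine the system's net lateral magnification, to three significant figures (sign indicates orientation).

First lens: d_i1 = 1/(1/19 - 1/65) = 26.848 cm.
m_1 = -(26.848)/65 = -0.4130.
That image sits 34.652 cm in front of the second lens, so d_o2 = 34.652 cm.
Second lens: d_i2 = 1/(1/(-7) - 1/(34.652)) = -5.824 cm.
m_2 = -(-5.824)/(34.652) = 0.1681.
Total m = m_1 x m_2 = (-0.4130)(0.1681) = -0.0694.

-0.0694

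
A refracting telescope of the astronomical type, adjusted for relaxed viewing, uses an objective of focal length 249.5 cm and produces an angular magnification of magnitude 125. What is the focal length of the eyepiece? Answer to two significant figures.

2.0 cm

|M| = f_obj/f_eye, so f_eye = f_obj/|M| = 249.5/125.0 = 1.996 cm.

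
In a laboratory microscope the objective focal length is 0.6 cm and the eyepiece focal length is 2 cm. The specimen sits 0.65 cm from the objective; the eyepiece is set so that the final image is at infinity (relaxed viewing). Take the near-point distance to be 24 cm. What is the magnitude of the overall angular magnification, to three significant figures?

Objective: 1/d_i = 1/f_obj - 1/d_o = 1/0.6 - 1/0.65 = 0.12821 cm^-1, so d_i = 7.800 cm.
m_obj = -d_i/d_o = -7.800/0.65 = -12.000.
Eyepiece angular magnification (image at infinity): M_eye = D/f_e = 24/2 = 12.000.
Overall M = m_obj x M_eye = (-12.000)(12.000) = -144.00.
|M| = 144.00.

144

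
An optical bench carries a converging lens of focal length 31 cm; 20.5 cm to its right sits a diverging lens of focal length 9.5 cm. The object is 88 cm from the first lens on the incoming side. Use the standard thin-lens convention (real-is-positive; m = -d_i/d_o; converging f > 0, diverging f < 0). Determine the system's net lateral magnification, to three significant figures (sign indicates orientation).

Lens 1: 1/d_i1 = 1/f_1 - 1/d_o1 = 1/31 - 1/88 = 0.02089 cm^-1, so d_i1 = 47.860 cm.
m_1 = -(47.860)/88 = -0.5439.
Since 47.860 cm > 20.5 cm, the first image lies past the second lens and serves as a virtual object: d_o2 = L - d_i1 = -27.360 cm.
Lens 2: 1/d_i2 = 1/f_2 - 1/d_o2 = 1/(-9.5) - 1/(-27.360) = -0.06871 cm^-1, so d_i2 = -14.553 cm.
m_2 = -(-14.553)/(-27.360) = -0.5319.
Overall magnification: m = m_1 m_2 = 0.2893.

0.289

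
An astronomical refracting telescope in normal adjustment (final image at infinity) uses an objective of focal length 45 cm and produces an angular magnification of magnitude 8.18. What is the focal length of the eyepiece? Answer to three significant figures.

5.50 cm

|M| = f_obj/f_eye, so f_eye = f_obj/|M| = 45/8.18 = 5.501 cm.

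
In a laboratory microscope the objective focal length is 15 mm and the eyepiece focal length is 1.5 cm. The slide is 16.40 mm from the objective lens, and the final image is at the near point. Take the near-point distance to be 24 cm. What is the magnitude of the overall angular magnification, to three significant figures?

182

Convert to cm: f_obj = 15 mm = 1.5 cm; d_o = 16.40 mm = 1.64 cm.
Objective: 1/d_i = 1/f_obj - 1/d_o = 1/1.5 - 1/1.64 = 0.05691 cm^-1, so d_i = 17.571 cm.
m_obj = -d_i/d_o = -17.571/1.64 = -10.714.
Eyepiece angular magnification (image at near point): M_eye = 1 + D/f_e = 1 + 24/1.5 = 17.000.
Overall M = m_obj x M_eye = (-10.714)(17.000) = -182.14.
|M| = 182.14.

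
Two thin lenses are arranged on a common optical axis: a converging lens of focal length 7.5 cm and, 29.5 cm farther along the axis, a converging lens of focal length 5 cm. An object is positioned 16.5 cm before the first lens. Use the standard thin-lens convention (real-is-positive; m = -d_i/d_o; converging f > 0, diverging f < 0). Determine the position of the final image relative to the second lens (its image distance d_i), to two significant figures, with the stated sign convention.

First lens: d_i1 = 1/(1/7.5 - 1/16.5) = 13.750 cm.
The intermediate image is 13.750 cm to the right of lens 1, so d_o2 = L - d_i1 = 29.5 - 13.750 = 15.750 cm.
Second lens: d_i2 = 1/(1/5 - 1/(15.750)) = 7.326 cm.

7.3 cm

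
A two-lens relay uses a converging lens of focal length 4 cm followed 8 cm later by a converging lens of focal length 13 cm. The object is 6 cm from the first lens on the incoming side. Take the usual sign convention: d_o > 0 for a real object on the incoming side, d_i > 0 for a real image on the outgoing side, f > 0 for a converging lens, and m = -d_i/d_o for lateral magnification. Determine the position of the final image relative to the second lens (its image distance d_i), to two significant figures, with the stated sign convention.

Lens 1: 1/d_i1 = 1/f_1 - 1/d_o1 = 1/4 - 1/6 = 0.08333 cm^-1, so d_i1 = 12.000 cm.
This image would form 12.000 cm past lens 1, i.e. 4.000 cm beyond lens 2, so it is a virtual object for lens 2: d_o2 = 8 - 12.000 = -4.000 cm.
Lens 2: 1/d_i2 = 1/f_2 - 1/d_o2 = 1/13 - 1/(-4.000) = 0.32692 cm^-1, so d_i2 = 3.059 cm.

3.1 cm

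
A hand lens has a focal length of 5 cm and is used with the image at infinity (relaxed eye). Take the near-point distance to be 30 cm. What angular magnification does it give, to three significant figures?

6.00

M = D/f = 30/5 = 6.000.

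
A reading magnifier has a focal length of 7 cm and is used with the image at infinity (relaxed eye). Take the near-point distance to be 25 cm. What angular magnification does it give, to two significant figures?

3.6

M = D/f = 25/7 = 3.571.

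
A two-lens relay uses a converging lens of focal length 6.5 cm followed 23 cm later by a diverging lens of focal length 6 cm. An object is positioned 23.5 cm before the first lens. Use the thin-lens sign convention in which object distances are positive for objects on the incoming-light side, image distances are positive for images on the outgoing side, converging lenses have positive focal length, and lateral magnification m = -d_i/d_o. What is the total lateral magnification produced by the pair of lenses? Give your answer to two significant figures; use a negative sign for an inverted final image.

First lens: d_i1 = 1/(1/6.5 - 1/23.5) = 8.985 cm.
m_1 = -(8.985)/23.5 = -0.3824.
That image sits 14.015 cm in front of the second lens, so d_o2 = 14.015 cm.
Second lens: d_i2 = 1/(1/(-6) - 1/(14.015)) = -4.201 cm.
m_2 = -(-4.201)/(14.015) = 0.2998.
The system's lateral magnification is m_1 m_2 = (-0.3824)(0.2998) = -0.1146.

-0.11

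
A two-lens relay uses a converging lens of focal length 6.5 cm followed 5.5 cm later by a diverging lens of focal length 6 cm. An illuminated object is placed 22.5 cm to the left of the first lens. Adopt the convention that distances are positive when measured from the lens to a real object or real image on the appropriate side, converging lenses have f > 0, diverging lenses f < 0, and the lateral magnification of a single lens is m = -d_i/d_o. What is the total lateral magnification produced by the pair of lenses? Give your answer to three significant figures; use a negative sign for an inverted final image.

-1.03

First lens: d_i1 = 1/(1/6.5 - 1/22.5) = 9.141 cm.
m_1 = -(9.141)/22.5 = -0.4062.
This image would form 9.141 cm past lens 1, i.e. 3.641 cm beyond lens 2, so it is a virtual object for lens 2: d_o2 = 5.5 - 9.141 = -3.641 cm.
Second lens: d_i2 = 1/(1/(-6) - 1/(-3.641)) = 9.258 cm.
m_2 = -(9.258)/(-3.641) = 2.5430.
Total m = m_1 x m_2 = (-0.4062)(2.5430) = -1.0331.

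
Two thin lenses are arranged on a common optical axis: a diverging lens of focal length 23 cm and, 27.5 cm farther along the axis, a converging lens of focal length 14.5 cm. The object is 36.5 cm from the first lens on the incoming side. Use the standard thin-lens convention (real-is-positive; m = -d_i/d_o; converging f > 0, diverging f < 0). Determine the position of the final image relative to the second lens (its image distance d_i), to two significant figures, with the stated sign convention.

First lens: d_i1 = 1/(1/(-23) - 1/36.5) = -14.109 cm.
The intermediate image is virtual, 14.109 cm to the left of lens 1, so d_o2 = L - d_i1 = 27.5 - (-14.109) = 41.609 cm.
Second lens: d_i2 = 1/(1/14.5 - 1/(41.609)) = 22.256 cm.

22 cm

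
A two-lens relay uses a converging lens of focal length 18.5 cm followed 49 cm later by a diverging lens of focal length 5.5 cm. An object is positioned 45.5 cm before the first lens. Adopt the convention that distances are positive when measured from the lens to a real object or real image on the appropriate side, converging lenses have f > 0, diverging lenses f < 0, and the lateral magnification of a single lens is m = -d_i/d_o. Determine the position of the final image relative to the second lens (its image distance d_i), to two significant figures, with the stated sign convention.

-4.2 cm

First lens: d_i1 = 1/(1/18.5 - 1/45.5) = 31.176 cm.
The intermediate image is 31.176 cm to the right of lens 1, so d_o2 = L - d_i1 = 49 - 31.176 = 17.824 cm.
Second lens: d_i2 = 1/(1/(-5.5) - 1/(17.824)) = -4.203 cm.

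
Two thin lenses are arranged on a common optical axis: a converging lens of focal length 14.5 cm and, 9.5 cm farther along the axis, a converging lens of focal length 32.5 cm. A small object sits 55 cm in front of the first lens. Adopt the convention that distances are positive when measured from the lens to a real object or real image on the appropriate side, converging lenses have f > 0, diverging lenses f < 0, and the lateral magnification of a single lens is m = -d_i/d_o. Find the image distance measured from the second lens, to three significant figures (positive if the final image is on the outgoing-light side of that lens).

7.76 cm

Lens 1: 1/d_i1 = 1/f_1 - 1/d_o1 = 1/14.5 - 1/55 = 0.05078 cm^-1, so d_i1 = 19.691 cm.
This image would form 19.691 cm past lens 1, i.e. 10.191 cm beyond lens 2, so it is a virtual object for lens 2: d_o2 = 9.5 - 19.691 = -10.191 cm.
Lens 2: 1/d_i2 = 1/f_2 - 1/d_o2 = 1/32.5 - 1/(-10.191) = 0.12889 cm^-1, so d_i2 = 7.758 cm.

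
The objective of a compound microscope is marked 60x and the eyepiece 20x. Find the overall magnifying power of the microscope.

The overall magnification of a compound microscope is the product of the objective and eyepiece magnifications:
M = M_obj x M_eye = 60 x 20 = 1200.

1200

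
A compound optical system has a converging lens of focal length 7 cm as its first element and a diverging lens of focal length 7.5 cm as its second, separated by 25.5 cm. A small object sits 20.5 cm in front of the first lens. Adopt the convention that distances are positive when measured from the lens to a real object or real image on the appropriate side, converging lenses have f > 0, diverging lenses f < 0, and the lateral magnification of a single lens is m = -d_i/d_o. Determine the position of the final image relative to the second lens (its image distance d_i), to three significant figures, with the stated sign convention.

Applying the thin-lens equation to the first lens, 1/7 = 1/20.5 + 1/d_i1, which gives d_i1 = 10.630 cm.
That image sits 14.870 cm in front of the second lens, so d_o2 = 14.870 cm.
Applying the thin-lens equation again with f_2 = -7.5 cm and d_o2 = 14.870 cm gives d_i2 = -4.986 cm.

-4.99 cm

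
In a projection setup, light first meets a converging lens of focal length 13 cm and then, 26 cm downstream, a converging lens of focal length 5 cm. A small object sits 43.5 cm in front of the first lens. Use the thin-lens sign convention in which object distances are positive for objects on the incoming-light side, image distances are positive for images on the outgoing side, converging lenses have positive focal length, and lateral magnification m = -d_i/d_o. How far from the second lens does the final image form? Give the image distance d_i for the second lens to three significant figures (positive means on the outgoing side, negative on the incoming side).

Lens 1: 1/d_i1 = 1/f_1 - 1/d_o1 = 1/13 - 1/43.5 = 0.05393 cm^-1, so d_i1 = 18.541 cm.
That image sits 7.459 cm in front of the second lens, so d_o2 = 7.459 cm.
Lens 2: 1/d_i2 = 1/f_2 - 1/d_o2 = 1/5 - 1/(7.459) = 0.06593 cm^-1, so d_i2 = 15.167 cm.

15.2 cm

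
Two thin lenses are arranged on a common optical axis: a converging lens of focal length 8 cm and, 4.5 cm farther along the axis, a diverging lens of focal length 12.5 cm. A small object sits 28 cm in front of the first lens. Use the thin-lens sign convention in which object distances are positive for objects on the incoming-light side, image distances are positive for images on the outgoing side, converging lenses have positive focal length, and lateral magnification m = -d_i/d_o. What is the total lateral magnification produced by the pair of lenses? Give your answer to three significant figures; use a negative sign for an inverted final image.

Applying the thin-lens equation to the first lens, 1/8 = 1/28 + 1/d_i1, which gives d_i1 = 11.200 cm.
Its lateral magnification is m_1 = -d_i1/d_o1 = -(11.200)/28 = -0.4000.
Since 11.200 cm > 4.5 cm, the first image lies past the second lens and serves as a virtual object: d_o2 = L - d_i1 = -6.700 cm.
Applying the thin-lens equation again with f_2 = -12.5 cm and d_o2 = -6.700 cm gives d_i2 = 14.440 cm.
m_2 = -(14.440)/(-6.700) = 2.1552.
Total m = m_1 x m_2 = (-0.4000)(2.1552) = -0.8621.

-0.862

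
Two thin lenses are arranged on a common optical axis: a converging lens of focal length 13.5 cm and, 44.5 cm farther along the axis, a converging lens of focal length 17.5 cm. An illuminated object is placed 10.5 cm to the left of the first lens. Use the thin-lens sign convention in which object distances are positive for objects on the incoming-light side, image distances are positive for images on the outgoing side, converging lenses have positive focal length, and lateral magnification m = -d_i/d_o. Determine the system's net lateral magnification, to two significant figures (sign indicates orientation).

-1.1

Lens 1: 1/d_i1 = 1/f_1 - 1/d_o1 = 1/13.5 - 1/10.5 = -0.02116 cm^-1, so d_i1 = -47.250 cm.
m_1 = -(-47.250)/10.5 = 4.5000.
The intermediate image is virtual, 47.250 cm to the left of lens 1, so d_o2 = L - d_i1 = 44.5 - (-47.250) = 91.750 cm.
Lens 2: 1/d_i2 = 1/f_2 - 1/d_o2 = 1/17.5 - 1/(91.750) = 0.04624 cm^-1, so d_i2 = 21.625 cm.
m_2 = -(21.625)/(91.750) = -0.2357.
Total m = m_1 x m_2 = (4.5000)(-0.2357) = -1.0606.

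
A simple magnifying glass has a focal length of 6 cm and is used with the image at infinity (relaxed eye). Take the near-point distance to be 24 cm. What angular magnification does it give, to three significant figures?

4.00

M = D/f = 24/6 = 4.000.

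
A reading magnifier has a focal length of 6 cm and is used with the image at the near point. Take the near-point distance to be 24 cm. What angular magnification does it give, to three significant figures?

5.00

M = 1 + D/f = 1 + 24/6 = 5.000.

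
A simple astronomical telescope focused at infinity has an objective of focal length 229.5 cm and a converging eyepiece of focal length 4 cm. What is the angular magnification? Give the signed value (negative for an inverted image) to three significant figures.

-57.4

M = -f_obj/f_eye = -229.5/(4) = -57.375.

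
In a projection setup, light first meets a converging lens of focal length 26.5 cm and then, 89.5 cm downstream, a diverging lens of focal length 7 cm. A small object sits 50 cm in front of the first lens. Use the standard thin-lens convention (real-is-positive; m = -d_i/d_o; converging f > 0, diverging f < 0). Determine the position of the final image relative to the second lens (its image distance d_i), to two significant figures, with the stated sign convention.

-5.8 cm

Lens 1: 1/d_i1 = 1/f_1 - 1/d_o1 = 1/26.5 - 1/50 = 0.01774 cm^-1, so d_i1 = 56.383 cm.
The intermediate image is 56.383 cm to the right of lens 1, so d_o2 = L - d_i1 = 89.5 - 56.383 = 33.117 cm.
Lens 2: 1/d_i2 = 1/f_2 - 1/d_o2 = 1/(-7) - 1/(33.117) = -0.17305 cm^-1, so d_i2 = -5.779 cm.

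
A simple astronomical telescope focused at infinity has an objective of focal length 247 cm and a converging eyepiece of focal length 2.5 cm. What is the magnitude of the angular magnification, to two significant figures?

|M| = f_obj/|f_eye| = 247/2.5 = 98.800.

99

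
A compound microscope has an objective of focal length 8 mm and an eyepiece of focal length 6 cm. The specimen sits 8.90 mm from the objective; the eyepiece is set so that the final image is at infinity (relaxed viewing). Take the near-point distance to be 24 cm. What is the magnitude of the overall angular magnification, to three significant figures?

35.6

Convert to cm: f_obj = 8 mm = 0.8 cm; d_o = 8.90 mm = 0.89 cm.
Objective: 1/d_i = 1/f_obj - 1/d_o = 1/0.8 - 1/0.89 = 0.12640 cm^-1, so d_i = 7.911 cm.
m_obj = -d_i/d_o = -7.911/0.89 = -8.889.
Eyepiece angular magnification (image at infinity): M_eye = D/f_e = 24/6 = 4.000.
Overall M = m_obj x M_eye = (-8.889)(4.000) = -35.56.
|M| = 35.56.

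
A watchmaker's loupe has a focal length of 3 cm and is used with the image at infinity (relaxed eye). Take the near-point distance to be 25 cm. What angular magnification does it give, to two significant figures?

8.3

M = D/f = 25/3 = 8.333.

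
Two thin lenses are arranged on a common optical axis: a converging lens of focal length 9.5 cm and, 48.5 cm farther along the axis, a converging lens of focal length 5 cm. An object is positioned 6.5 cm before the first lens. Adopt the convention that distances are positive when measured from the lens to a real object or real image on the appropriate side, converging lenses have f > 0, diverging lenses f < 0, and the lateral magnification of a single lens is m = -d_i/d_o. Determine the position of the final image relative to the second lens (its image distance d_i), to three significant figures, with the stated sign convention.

First lens: d_i1 = 1/(1/9.5 - 1/6.5) = -20.583 cm.
With d_i1 < 0 the first image is virtual and lies on the object side; the object distance for lens 2 is d_o2 = 48.5 - (-20.583) = 69.083 cm.
Second lens: d_i2 = 1/(1/5 - 1/(69.083)) = 5.390 cm.

5.39 cm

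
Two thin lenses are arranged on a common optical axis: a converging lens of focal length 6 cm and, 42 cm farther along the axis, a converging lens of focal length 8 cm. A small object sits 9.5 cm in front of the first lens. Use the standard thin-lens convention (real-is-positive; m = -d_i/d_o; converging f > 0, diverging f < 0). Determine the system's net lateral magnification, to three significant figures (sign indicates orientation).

0.774

Applying the thin-lens equation to the first lens, 1/6 = 1/9.5 + 1/d_i1, which gives d_i1 = 16.286 cm.
Its lateral magnification is m_1 = -d_i1/d_o1 = -(16.286)/9.5 = -1.7143.
The intermediate image is 16.286 cm to the right of lens 1, so d_o2 = L - d_i1 = 42 - 16.286 = 25.714 cm.
Applying the thin-lens equation again with f_2 = 8 cm and d_o2 = 25.714 cm gives d_i2 = 11.613 cm.
m_2 = -(11.613)/(25.714) = -0.4516.
Overall magnification: m = m_1 m_2 = 0.7742.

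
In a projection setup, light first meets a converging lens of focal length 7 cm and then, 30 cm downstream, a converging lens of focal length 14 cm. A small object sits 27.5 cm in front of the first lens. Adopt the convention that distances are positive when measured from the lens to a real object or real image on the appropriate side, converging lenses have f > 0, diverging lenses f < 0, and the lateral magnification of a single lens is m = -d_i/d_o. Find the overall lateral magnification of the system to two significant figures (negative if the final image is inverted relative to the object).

0.72

Lens 1: 1/d_i1 = 1/f_1 - 1/d_o1 = 1/7 - 1/27.5 = 0.10649 cm^-1, so d_i1 = 9.390 cm.
m_1 = -(9.390)/27.5 = -0.3415.
The intermediate image is 9.390 cm to the right of lens 1, so d_o2 = L - d_i1 = 30 - 9.390 = 20.610 cm.
Lens 2: 1/d_i2 = 1/f_2 - 1/d_o2 = 1/14 - 1/(20.610) = 0.02291 cm^-1, so d_i2 = 43.653 cm.
m_2 = -(43.653)/(20.610) = -2.1181.
Overall magnification: m = m_1 m_2 = 0.7232.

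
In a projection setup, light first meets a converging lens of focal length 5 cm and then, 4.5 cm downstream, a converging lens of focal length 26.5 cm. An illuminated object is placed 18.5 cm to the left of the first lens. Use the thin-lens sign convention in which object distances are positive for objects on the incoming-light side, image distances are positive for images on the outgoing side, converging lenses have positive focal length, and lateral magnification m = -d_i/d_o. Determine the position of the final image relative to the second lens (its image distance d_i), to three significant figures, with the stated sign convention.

2.16 cm

Applying the thin-lens equation to the first lens, 1/5 = 1/18.5 + 1/d_i1, which gives d_i1 = 6.852 cm.
This image would form 6.852 cm past lens 1, i.e. 2.352 cm beyond lens 2, so it is a virtual object for lens 2: d_o2 = 4.5 - 6.852 = -2.352 cm.
Applying the thin-lens equation again with f_2 = 26.5 cm and d_o2 = -2.352 cm gives d_i2 = 2.160 cm.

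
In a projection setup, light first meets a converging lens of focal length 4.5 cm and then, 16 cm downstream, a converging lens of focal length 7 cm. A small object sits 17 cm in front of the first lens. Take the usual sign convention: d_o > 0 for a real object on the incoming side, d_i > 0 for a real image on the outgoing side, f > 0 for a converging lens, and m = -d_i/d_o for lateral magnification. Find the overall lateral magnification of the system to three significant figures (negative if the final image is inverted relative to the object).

Lens 1: 1/d_i1 = 1/f_1 - 1/d_o1 = 1/4.5 - 1/17 = 0.16340 cm^-1, so d_i1 = 6.120 cm.
m_1 = -(6.120)/17 = -0.3600.
Object distance for lens 2: d_o2 = 16 - 6.120 = 9.880 cm.
Lens 2: 1/d_i2 = 1/f_2 - 1/d_o2 = 1/7 - 1/(9.880) = 0.04164 cm^-1, so d_i2 = 24.014 cm.
m_2 = -(24.014)/(9.880) = -2.4306.
The system's lateral magnification is m_1 m_2 = (-0.3600)(-2.4306) = 0.8750.

0.875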